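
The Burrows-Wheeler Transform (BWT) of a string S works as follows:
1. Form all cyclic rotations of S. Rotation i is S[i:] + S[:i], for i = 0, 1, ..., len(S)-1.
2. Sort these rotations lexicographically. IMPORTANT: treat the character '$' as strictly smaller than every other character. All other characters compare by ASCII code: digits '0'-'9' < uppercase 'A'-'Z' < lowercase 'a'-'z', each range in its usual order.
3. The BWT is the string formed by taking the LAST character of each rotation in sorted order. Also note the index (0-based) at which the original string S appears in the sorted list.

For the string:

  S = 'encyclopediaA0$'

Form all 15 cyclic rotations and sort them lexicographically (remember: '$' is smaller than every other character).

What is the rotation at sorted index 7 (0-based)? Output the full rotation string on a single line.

Answer: ediaA0$encyclop

Derivation:
All 15 rotations (rotation i = S[i:]+S[:i]):
  rot[0] = encyclopediaA0$
  rot[1] = ncyclopediaA0$e
  rot[2] = cyclopediaA0$en
  rot[3] = yclopediaA0$enc
  rot[4] = clopediaA0$ency
  rot[5] = lopediaA0$encyc
  rot[6] = opediaA0$encycl
  rot[7] = pediaA0$encyclo
  rot[8] = ediaA0$encyclop
  rot[9] = diaA0$encyclope
  rot[10] = iaA0$encycloped
  rot[11] = aA0$encyclopedi
  rot[12] = A0$encyclopedia
  rot[13] = 0$encyclopediaA
  rot[14] = $encyclopediaA0
Sorted (with $ < everything):
  sorted[0] = $encyclopediaA0
  sorted[1] = 0$encyclopediaA
  sorted[2] = A0$encyclopedia
  sorted[3] = aA0$encyclopedi
  sorted[4] = clopediaA0$ency
  sorted[5] = cyclopediaA0$en
  sorted[6] = diaA0$encyclope
  sorted[7] = ediaA0$encyclop
  sorted[8] = encyclopediaA0$
  sorted[9] = iaA0$encycloped
  sorted[10] = lopediaA0$encyc
  sorted[11] = ncyclopediaA0$e
  sorted[12] = opediaA0$encycl
  sorted[13] = pediaA0$encyclo
  sorted[14] = yclopediaA0$enc
sorted[7] = ediaA0$encyclop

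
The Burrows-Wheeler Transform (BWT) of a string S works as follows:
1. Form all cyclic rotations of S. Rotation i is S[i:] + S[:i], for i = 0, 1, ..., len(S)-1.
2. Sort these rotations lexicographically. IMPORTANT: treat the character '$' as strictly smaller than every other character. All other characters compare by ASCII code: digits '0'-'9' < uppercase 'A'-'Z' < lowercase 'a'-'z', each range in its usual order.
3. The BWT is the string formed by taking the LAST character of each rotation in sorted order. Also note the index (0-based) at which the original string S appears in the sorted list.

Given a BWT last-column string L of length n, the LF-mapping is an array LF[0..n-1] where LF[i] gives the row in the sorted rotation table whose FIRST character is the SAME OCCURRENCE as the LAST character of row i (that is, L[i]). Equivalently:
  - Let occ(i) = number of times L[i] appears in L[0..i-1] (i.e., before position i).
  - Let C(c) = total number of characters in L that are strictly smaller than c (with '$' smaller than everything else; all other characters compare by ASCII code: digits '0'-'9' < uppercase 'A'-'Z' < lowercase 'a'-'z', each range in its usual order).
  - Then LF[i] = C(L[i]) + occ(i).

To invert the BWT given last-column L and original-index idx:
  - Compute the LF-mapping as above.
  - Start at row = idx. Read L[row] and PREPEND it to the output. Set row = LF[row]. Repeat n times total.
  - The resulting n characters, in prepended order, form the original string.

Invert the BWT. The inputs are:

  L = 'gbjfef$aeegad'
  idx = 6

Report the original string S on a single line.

Answer: efbaefedjagg$

Derivation:
LF mapping: 10 3 12 8 5 9 0 1 6 7 11 2 4
Walk LF starting at row 6, prepending L[row]:
  step 1: row=6, L[6]='$', prepend. Next row=LF[6]=0
  step 2: row=0, L[0]='g', prepend. Next row=LF[0]=10
  step 3: row=10, L[10]='g', prepend. Next row=LF[10]=11
  step 4: row=11, L[11]='a', prepend. Next row=LF[11]=2
  step 5: row=2, L[2]='j', prepend. Next row=LF[2]=12
  step 6: row=12, L[12]='d', prepend. Next row=LF[12]=4
  step 7: row=4, L[4]='e', prepend. Next row=LF[4]=5
  step 8: row=5, L[5]='f', prepend. Next row=LF[5]=9
  step 9: row=9, L[9]='e', prepend. Next row=LF[9]=7
  step 10: row=7, L[7]='a', prepend. Next row=LF[7]=1
  step 11: row=1, L[1]='b', prepend. Next row=LF[1]=3
  step 12: row=3, L[3]='f', prepend. Next row=LF[3]=8
  step 13: row=8, L[8]='e', prepend. Next row=LF[8]=6
Reversed output: efbaefedjagg$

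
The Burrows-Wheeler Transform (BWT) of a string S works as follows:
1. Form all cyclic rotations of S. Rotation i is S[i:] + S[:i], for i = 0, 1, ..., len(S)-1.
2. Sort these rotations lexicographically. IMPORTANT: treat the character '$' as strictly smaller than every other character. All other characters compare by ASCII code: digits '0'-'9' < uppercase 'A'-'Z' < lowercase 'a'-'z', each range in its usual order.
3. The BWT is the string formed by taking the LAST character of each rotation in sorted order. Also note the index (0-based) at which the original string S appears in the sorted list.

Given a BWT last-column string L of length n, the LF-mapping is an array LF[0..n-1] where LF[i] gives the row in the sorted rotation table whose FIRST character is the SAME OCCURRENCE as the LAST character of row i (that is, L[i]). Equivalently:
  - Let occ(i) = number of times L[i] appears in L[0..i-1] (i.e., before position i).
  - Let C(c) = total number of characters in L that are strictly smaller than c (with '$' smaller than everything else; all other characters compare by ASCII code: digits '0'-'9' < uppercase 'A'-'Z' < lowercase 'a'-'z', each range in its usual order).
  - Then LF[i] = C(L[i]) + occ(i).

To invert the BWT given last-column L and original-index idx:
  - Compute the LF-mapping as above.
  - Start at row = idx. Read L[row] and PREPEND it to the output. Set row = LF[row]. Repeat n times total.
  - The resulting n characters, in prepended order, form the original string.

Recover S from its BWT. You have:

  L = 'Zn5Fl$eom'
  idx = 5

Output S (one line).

LF mapping: 3 7 1 2 5 0 4 8 6
Walk LF starting at row 5, prepending L[row]:
  step 1: row=5, L[5]='$', prepend. Next row=LF[5]=0
  step 2: row=0, L[0]='Z', prepend. Next row=LF[0]=3
  step 3: row=3, L[3]='F', prepend. Next row=LF[3]=2
  step 4: row=2, L[2]='5', prepend. Next row=LF[2]=1
  step 5: row=1, L[1]='n', prepend. Next row=LF[1]=7
  step 6: row=7, L[7]='o', prepend. Next row=LF[7]=8
  step 7: row=8, L[8]='m', prepend. Next row=LF[8]=6
  step 8: row=6, L[6]='e', prepend. Next row=LF[6]=4
  step 9: row=4, L[4]='l', prepend. Next row=LF[4]=5
Reversed output: lemon5FZ$

Answer: lemon5FZ$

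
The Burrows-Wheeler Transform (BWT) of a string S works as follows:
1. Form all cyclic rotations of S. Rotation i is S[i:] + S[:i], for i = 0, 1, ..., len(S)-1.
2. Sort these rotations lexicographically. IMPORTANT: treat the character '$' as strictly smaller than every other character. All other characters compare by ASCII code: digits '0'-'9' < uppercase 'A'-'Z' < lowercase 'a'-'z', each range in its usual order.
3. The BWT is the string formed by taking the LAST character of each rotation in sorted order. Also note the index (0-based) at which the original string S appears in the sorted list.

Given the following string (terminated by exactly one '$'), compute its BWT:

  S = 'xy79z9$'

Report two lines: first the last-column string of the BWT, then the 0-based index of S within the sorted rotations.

All 7 rotations (rotation i = S[i:]+S[:i]):
  rot[0] = xy79z9$
  rot[1] = y79z9$x
  rot[2] = 79z9$xy
  rot[3] = 9z9$xy7
  rot[4] = z9$xy79
  rot[5] = 9$xy79z
  rot[6] = $xy79z9
Sorted (with $ < everything):
  sorted[0] = $xy79z9  (last char: '9')
  sorted[1] = 79z9$xy  (last char: 'y')
  sorted[2] = 9$xy79z  (last char: 'z')
  sorted[3] = 9z9$xy7  (last char: '7')
  sorted[4] = xy79z9$  (last char: '$')
  sorted[5] = y79z9$x  (last char: 'x')
  sorted[6] = z9$xy79  (last char: '9')
Last column: 9yz7$x9
Original string S is at sorted index 4

Answer: 9yz7$x9
4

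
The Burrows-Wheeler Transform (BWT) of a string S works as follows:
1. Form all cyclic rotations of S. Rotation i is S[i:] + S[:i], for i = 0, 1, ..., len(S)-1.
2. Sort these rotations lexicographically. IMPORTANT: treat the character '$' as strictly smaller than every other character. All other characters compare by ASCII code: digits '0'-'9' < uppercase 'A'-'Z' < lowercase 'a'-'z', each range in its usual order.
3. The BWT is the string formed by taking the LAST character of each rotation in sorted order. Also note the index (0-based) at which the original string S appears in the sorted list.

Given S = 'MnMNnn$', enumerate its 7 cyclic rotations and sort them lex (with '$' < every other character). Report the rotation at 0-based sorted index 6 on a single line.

Answer: nn$MnMN

Derivation:
All 7 rotations (rotation i = S[i:]+S[:i]):
  rot[0] = MnMNnn$
  rot[1] = nMNnn$M
  rot[2] = MNnn$Mn
  rot[3] = Nnn$MnM
  rot[4] = nn$MnMN
  rot[5] = n$MnMNn
  rot[6] = $MnMNnn
Sorted (with $ < everything):
  sorted[0] = $MnMNnn
  sorted[1] = MNnn$Mn
  sorted[2] = MnMNnn$
  sorted[3] = Nnn$MnM
  sorted[4] = n$MnMNn
  sorted[5] = nMNnn$M
  sorted[6] = nn$MnMN
sorted[6] = nn$MnMN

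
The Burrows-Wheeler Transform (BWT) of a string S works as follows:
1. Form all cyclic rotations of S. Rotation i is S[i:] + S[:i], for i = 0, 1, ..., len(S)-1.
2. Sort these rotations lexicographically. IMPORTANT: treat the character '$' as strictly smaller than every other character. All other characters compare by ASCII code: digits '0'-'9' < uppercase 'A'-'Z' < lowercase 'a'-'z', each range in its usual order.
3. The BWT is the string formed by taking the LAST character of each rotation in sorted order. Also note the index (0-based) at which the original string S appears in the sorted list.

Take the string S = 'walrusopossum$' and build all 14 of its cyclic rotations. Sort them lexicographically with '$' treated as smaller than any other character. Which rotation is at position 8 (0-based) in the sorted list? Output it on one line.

All 14 rotations (rotation i = S[i:]+S[:i]):
  rot[0] = walrusopossum$
  rot[1] = alrusopossum$w
  rot[2] = lrusopossum$wa
  rot[3] = rusopossum$wal
  rot[4] = usopossum$walr
  rot[5] = sopossum$walru
  rot[6] = opossum$walrus
  rot[7] = possum$walruso
  rot[8] = ossum$walrusop
  rot[9] = ssum$walrusopo
  rot[10] = sum$walrusopos
  rot[11] = um$walrusoposs
  rot[12] = m$walrusopossu
  rot[13] = $walrusopossum
Sorted (with $ < everything):
  sorted[0] = $walrusopossum
  sorted[1] = alrusopossum$w
  sorted[2] = lrusopossum$wa
  sorted[3] = m$walrusopossu
  sorted[4] = opossum$walrus
  sorted[5] = ossum$walrusop
  sorted[6] = possum$walruso
  sorted[7] = rusopossum$wal
  sorted[8] = sopossum$walru
  sorted[9] = ssum$walrusopo
  sorted[10] = sum$walrusopos
  sorted[11] = um$walrusoposs
  sorted[12] = usopossum$walr
  sorted[13] = walrusopossum$
sorted[8] = sopossum$walru

Answer: sopossum$walru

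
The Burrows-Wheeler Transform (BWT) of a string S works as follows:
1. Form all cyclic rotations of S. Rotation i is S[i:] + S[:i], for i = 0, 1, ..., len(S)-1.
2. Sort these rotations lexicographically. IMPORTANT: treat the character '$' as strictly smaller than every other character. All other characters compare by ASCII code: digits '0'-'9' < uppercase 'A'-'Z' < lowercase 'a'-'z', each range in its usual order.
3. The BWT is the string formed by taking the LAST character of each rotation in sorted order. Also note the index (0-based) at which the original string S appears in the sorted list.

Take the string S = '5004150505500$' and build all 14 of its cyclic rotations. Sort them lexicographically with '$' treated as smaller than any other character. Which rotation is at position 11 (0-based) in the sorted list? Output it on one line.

Answer: 50505500$50041

Derivation:
All 14 rotations (rotation i = S[i:]+S[:i]):
  rot[0] = 5004150505500$
  rot[1] = 004150505500$5
  rot[2] = 04150505500$50
  rot[3] = 4150505500$500
  rot[4] = 150505500$5004
  rot[5] = 50505500$50041
  rot[6] = 0505500$500415
  rot[7] = 505500$5004150
  rot[8] = 05500$50041505
  rot[9] = 5500$500415050
  rot[10] = 500$5004150505
  rot[11] = 00$50041505055
  rot[12] = 0$500415050550
  rot[13] = $5004150505500
Sorted (with $ < everything):
  sorted[0] = $5004150505500
  sorted[1] = 0$500415050550
  sorted[2] = 00$50041505055
  sorted[3] = 004150505500$5
  sorted[4] = 04150505500$50
  sorted[5] = 0505500$500415
  sorted[6] = 05500$50041505
  sorted[7] = 150505500$5004
  sorted[8] = 4150505500$500
  sorted[9] = 500$5004150505
  sorted[10] = 5004150505500$
  sorted[11] = 50505500$50041
  sorted[12] = 505500$5004150
  sorted[13] = 5500$500415050
sorted[11] = 50505500$50041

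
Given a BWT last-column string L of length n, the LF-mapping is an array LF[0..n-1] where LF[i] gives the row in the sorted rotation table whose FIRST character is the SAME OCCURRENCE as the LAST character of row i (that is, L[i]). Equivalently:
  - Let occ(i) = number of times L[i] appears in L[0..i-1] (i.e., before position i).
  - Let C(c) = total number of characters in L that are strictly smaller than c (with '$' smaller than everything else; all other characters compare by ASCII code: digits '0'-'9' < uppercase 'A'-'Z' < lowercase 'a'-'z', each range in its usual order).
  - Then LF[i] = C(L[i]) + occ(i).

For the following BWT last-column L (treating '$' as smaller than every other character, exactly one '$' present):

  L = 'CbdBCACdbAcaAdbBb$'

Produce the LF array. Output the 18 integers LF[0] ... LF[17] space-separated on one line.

Char counts: '$':1, 'A':3, 'B':2, 'C':3, 'a':1, 'b':4, 'c':1, 'd':3
C (first-col start): C('$')=0, C('A')=1, C('B')=4, C('C')=6, C('a')=9, C('b')=10, C('c')=14, C('d')=15
L[0]='C': occ=0, LF[0]=C('C')+0=6+0=6
L[1]='b': occ=0, LF[1]=C('b')+0=10+0=10
L[2]='d': occ=0, LF[2]=C('d')+0=15+0=15
L[3]='B': occ=0, LF[3]=C('B')+0=4+0=4
L[4]='C': occ=1, LF[4]=C('C')+1=6+1=7
L[5]='A': occ=0, LF[5]=C('A')+0=1+0=1
L[6]='C': occ=2, LF[6]=C('C')+2=6+2=8
L[7]='d': occ=1, LF[7]=C('d')+1=15+1=16
L[8]='b': occ=1, LF[8]=C('b')+1=10+1=11
L[9]='A': occ=1, LF[9]=C('A')+1=1+1=2
L[10]='c': occ=0, LF[10]=C('c')+0=14+0=14
L[11]='a': occ=0, LF[11]=C('a')+0=9+0=9
L[12]='A': occ=2, LF[12]=C('A')+2=1+2=3
L[13]='d': occ=2, LF[13]=C('d')+2=15+2=17
L[14]='b': occ=2, LF[14]=C('b')+2=10+2=12
L[15]='B': occ=1, LF[15]=C('B')+1=4+1=5
L[16]='b': occ=3, LF[16]=C('b')+3=10+3=13
L[17]='$': occ=0, LF[17]=C('$')+0=0+0=0

Answer: 6 10 15 4 7 1 8 16 11 2 14 9 3 17 12 5 13 0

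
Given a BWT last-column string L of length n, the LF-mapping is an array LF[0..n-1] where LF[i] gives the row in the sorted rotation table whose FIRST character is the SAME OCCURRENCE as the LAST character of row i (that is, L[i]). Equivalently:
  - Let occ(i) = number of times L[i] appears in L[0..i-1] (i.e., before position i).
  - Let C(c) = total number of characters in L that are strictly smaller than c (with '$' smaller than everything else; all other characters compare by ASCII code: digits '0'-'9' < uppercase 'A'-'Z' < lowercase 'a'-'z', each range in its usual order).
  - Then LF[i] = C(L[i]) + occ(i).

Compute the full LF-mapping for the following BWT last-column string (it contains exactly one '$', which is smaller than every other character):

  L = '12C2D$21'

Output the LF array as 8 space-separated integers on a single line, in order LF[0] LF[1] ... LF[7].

Answer: 1 3 6 4 7 0 5 2

Derivation:
Char counts: '$':1, '1':2, '2':3, 'C':1, 'D':1
C (first-col start): C('$')=0, C('1')=1, C('2')=3, C('C')=6, C('D')=7
L[0]='1': occ=0, LF[0]=C('1')+0=1+0=1
L[1]='2': occ=0, LF[1]=C('2')+0=3+0=3
L[2]='C': occ=0, LF[2]=C('C')+0=6+0=6
L[3]='2': occ=1, LF[3]=C('2')+1=3+1=4
L[4]='D': occ=0, LF[4]=C('D')+0=7+0=7
L[5]='$': occ=0, LF[5]=C('$')+0=0+0=0
L[6]='2': occ=2, LF[6]=C('2')+2=3+2=5
L[7]='1': occ=1, LF[7]=C('1')+1=1+1=2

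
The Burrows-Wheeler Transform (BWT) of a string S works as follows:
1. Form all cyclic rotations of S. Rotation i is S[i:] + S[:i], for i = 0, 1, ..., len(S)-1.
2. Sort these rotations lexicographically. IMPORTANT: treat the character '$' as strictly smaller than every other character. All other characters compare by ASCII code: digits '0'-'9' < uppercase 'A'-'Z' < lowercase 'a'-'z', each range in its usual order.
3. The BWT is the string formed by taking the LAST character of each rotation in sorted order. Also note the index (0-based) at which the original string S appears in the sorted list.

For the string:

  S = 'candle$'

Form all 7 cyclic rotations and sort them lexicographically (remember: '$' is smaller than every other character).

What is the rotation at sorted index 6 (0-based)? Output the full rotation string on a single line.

Answer: ndle$ca

Derivation:
All 7 rotations (rotation i = S[i:]+S[:i]):
  rot[0] = candle$
  rot[1] = andle$c
  rot[2] = ndle$ca
  rot[3] = dle$can
  rot[4] = le$cand
  rot[5] = e$candl
  rot[6] = $candle
Sorted (with $ < everything):
  sorted[0] = $candle
  sorted[1] = andle$c
  sorted[2] = candle$
  sorted[3] = dle$can
  sorted[4] = e$candl
  sorted[5] = le$cand
  sorted[6] = ndle$ca
sorted[6] = ndle$ca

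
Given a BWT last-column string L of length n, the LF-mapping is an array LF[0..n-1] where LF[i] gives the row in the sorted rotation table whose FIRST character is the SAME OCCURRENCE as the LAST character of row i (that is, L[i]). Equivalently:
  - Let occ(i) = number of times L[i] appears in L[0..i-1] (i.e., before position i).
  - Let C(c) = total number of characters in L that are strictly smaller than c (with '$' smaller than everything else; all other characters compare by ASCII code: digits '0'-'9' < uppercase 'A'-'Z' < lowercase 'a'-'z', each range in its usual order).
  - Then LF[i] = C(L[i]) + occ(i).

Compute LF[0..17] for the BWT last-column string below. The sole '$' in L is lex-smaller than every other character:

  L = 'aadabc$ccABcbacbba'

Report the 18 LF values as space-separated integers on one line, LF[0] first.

Char counts: '$':1, 'A':1, 'B':1, 'a':5, 'b':4, 'c':5, 'd':1
C (first-col start): C('$')=0, C('A')=1, C('B')=2, C('a')=3, C('b')=8, C('c')=12, C('d')=17
L[0]='a': occ=0, LF[0]=C('a')+0=3+0=3
L[1]='a': occ=1, LF[1]=C('a')+1=3+1=4
L[2]='d': occ=0, LF[2]=C('d')+0=17+0=17
L[3]='a': occ=2, LF[3]=C('a')+2=3+2=5
L[4]='b': occ=0, LF[4]=C('b')+0=8+0=8
L[5]='c': occ=0, LF[5]=C('c')+0=12+0=12
L[6]='$': occ=0, LF[6]=C('$')+0=0+0=0
L[7]='c': occ=1, LF[7]=C('c')+1=12+1=13
L[8]='c': occ=2, LF[8]=C('c')+2=12+2=14
L[9]='A': occ=0, LF[9]=C('A')+0=1+0=1
L[10]='B': occ=0, LF[10]=C('B')+0=2+0=2
L[11]='c': occ=3, LF[11]=C('c')+3=12+3=15
L[12]='b': occ=1, LF[12]=C('b')+1=8+1=9
L[13]='a': occ=3, LF[13]=C('a')+3=3+3=6
L[14]='c': occ=4, LF[14]=C('c')+4=12+4=16
L[15]='b': occ=2, LF[15]=C('b')+2=8+2=10
L[16]='b': occ=3, LF[16]=C('b')+3=8+3=11
L[17]='a': occ=4, LF[17]=C('a')+4=3+4=7

Answer: 3 4 17 5 8 12 0 13 14 1 2 15 9 6 16 10 11 7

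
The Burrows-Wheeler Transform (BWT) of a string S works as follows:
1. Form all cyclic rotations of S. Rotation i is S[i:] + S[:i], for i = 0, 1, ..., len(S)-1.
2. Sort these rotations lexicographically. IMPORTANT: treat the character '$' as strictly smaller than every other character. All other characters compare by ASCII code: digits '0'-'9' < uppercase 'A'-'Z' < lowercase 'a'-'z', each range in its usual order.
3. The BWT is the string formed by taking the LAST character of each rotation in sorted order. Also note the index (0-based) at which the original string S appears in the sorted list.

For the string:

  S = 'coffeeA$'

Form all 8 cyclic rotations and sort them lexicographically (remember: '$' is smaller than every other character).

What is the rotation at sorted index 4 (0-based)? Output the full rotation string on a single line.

All 8 rotations (rotation i = S[i:]+S[:i]):
  rot[0] = coffeeA$
  rot[1] = offeeA$c
  rot[2] = ffeeA$co
  rot[3] = feeA$cof
  rot[4] = eeA$coff
  rot[5] = eA$coffe
  rot[6] = A$coffee
  rot[7] = $coffeeA
Sorted (with $ < everything):
  sorted[0] = $coffeeA
  sorted[1] = A$coffee
  sorted[2] = coffeeA$
  sorted[3] = eA$coffe
  sorted[4] = eeA$coff
  sorted[5] = feeA$cof
  sorted[6] = ffeeA$co
  sorted[7] = offeeA$c
sorted[4] = eeA$coff

Answer: eeA$coff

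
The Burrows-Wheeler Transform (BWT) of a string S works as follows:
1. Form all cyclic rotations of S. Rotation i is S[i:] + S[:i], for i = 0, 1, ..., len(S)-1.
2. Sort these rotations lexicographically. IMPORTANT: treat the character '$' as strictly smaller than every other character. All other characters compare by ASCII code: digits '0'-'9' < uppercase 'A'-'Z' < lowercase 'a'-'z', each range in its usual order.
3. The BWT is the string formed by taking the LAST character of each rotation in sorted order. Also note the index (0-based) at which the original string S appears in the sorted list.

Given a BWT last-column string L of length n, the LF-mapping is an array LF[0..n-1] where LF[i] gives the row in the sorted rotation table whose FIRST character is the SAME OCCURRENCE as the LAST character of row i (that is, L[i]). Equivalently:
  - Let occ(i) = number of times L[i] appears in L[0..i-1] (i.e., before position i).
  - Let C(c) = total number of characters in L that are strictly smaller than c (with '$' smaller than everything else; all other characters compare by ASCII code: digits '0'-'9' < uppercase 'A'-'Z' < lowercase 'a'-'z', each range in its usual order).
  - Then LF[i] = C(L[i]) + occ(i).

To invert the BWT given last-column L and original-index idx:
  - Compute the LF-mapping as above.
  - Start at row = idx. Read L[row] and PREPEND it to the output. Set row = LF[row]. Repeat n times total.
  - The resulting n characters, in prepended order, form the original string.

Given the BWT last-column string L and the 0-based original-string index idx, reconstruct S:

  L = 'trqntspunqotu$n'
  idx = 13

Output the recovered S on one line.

LF mapping: 10 8 6 1 11 9 5 13 2 7 4 12 14 0 3
Walk LF starting at row 13, prepending L[row]:
  step 1: row=13, L[13]='$', prepend. Next row=LF[13]=0
  step 2: row=0, L[0]='t', prepend. Next row=LF[0]=10
  step 3: row=10, L[10]='o', prepend. Next row=LF[10]=4
  step 4: row=4, L[4]='t', prepend. Next row=LF[4]=11
  step 5: row=11, L[11]='t', prepend. Next row=LF[11]=12
  step 6: row=12, L[12]='u', prepend. Next row=LF[12]=14
  step 7: row=14, L[14]='n', prepend. Next row=LF[14]=3
  step 8: row=3, L[3]='n', prepend. Next row=LF[3]=1
  step 9: row=1, L[1]='r', prepend. Next row=LF[1]=8
  step 10: row=8, L[8]='n', prepend. Next row=LF[8]=2
  step 11: row=2, L[2]='q', prepend. Next row=LF[2]=6
  step 12: row=6, L[6]='p', prepend. Next row=LF[6]=5
  step 13: row=5, L[5]='s', prepend. Next row=LF[5]=9
  step 14: row=9, L[9]='q', prepend. Next row=LF[9]=7
  step 15: row=7, L[7]='u', prepend. Next row=LF[7]=13
Reversed output: uqspqnrnnuttot$

Answer: uqspqnrnnuttot$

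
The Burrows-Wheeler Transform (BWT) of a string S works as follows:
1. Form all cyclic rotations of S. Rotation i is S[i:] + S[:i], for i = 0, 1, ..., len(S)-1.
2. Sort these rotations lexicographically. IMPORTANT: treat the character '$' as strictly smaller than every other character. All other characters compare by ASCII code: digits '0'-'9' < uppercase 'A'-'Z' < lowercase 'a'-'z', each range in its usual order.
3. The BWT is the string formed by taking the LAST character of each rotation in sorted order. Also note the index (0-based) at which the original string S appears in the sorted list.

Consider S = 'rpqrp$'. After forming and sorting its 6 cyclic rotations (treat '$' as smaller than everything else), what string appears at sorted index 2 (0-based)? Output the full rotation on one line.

Answer: pqrp$r

Derivation:
All 6 rotations (rotation i = S[i:]+S[:i]):
  rot[0] = rpqrp$
  rot[1] = pqrp$r
  rot[2] = qrp$rp
  rot[3] = rp$rpq
  rot[4] = p$rpqr
  rot[5] = $rpqrp
Sorted (with $ < everything):
  sorted[0] = $rpqrp
  sorted[1] = p$rpqr
  sorted[2] = pqrp$r
  sorted[3] = qrp$rp
  sorted[4] = rp$rpq
  sorted[5] = rpqrp$
sorted[2] = pqrp$r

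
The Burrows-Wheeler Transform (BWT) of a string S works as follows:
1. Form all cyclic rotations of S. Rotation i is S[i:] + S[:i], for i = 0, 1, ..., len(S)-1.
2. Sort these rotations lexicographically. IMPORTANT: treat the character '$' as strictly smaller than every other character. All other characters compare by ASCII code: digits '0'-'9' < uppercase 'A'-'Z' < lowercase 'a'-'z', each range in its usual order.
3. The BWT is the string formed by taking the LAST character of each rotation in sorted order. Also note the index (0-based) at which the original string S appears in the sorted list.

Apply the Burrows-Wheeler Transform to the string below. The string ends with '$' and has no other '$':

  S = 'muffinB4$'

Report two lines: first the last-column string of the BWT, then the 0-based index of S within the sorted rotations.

Answer: 4Bnuff$im
6

Derivation:
All 9 rotations (rotation i = S[i:]+S[:i]):
  rot[0] = muffinB4$
  rot[1] = uffinB4$m
  rot[2] = ffinB4$mu
  rot[3] = finB4$muf
  rot[4] = inB4$muff
  rot[5] = nB4$muffi
  rot[6] = B4$muffin
  rot[7] = 4$muffinB
  rot[8] = $muffinB4
Sorted (with $ < everything):
  sorted[0] = $muffinB4  (last char: '4')
  sorted[1] = 4$muffinB  (last char: 'B')
  sorted[2] = B4$muffin  (last char: 'n')
  sorted[3] = ffinB4$mu  (last char: 'u')
  sorted[4] = finB4$muf  (last char: 'f')
  sorted[5] = inB4$muff  (last char: 'f')
  sorted[6] = muffinB4$  (last char: '$')
  sorted[7] = nB4$muffi  (last char: 'i')
  sorted[8] = uffinB4$m  (last char: 'm')
Last column: 4Bnuff$im
Original string S is at sorted index 6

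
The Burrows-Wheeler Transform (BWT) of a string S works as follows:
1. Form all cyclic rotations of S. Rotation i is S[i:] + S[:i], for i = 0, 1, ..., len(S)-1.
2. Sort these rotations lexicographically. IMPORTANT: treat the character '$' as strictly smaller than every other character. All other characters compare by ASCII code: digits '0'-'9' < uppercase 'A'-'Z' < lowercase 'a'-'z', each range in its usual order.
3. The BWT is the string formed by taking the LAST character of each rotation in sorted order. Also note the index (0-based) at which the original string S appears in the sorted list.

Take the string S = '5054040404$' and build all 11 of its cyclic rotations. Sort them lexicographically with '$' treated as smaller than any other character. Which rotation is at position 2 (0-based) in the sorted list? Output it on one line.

Answer: 0404$505404

Derivation:
All 11 rotations (rotation i = S[i:]+S[:i]):
  rot[0] = 5054040404$
  rot[1] = 054040404$5
  rot[2] = 54040404$50
  rot[3] = 4040404$505
  rot[4] = 040404$5054
  rot[5] = 40404$50540
  rot[6] = 0404$505404
  rot[7] = 404$5054040
  rot[8] = 04$50540404
  rot[9] = 4$505404040
  rot[10] = $5054040404
Sorted (with $ < everything):
  sorted[0] = $5054040404
  sorted[1] = 04$50540404
  sorted[2] = 0404$505404
  sorted[3] = 040404$5054
  sorted[4] = 054040404$5
  sorted[5] = 4$505404040
  sorted[6] = 404$5054040
  sorted[7] = 40404$50540
  sorted[8] = 4040404$505
  sorted[9] = 5054040404$
  sorted[10] = 54040404$50
sorted[2] = 0404$505404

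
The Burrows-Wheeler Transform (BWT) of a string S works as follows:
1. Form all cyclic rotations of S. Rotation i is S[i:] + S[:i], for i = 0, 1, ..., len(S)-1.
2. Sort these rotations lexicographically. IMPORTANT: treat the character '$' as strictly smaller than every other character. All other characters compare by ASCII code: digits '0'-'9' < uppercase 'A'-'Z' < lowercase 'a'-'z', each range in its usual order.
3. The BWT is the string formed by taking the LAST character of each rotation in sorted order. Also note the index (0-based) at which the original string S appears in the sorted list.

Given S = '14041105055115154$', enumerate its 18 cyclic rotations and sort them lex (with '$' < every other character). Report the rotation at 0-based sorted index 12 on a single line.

All 18 rotations (rotation i = S[i:]+S[:i]):
  rot[0] = 14041105055115154$
  rot[1] = 4041105055115154$1
  rot[2] = 041105055115154$14
  rot[3] = 41105055115154$140
  rot[4] = 1105055115154$1404
  rot[5] = 105055115154$14041
  rot[6] = 05055115154$140411
  rot[7] = 5055115154$1404110
  rot[8] = 055115154$14041105
  rot[9] = 55115154$140411050
  rot[10] = 5115154$1404110505
  rot[11] = 115154$14041105055
  rot[12] = 15154$140411050551
  rot[13] = 5154$1404110505511
  rot[14] = 154$14041105055115
  rot[15] = 54$140411050551151
  rot[16] = 4$1404110505511515
  rot[17] = $14041105055115154
Sorted (with $ < everything):
  sorted[0] = $14041105055115154
  sorted[1] = 041105055115154$14
  sorted[2] = 05055115154$140411
  sorted[3] = 055115154$14041105
  sorted[4] = 105055115154$14041
  sorted[5] = 1105055115154$1404
  sorted[6] = 115154$14041105055
  sorted[7] = 14041105055115154$
  sorted[8] = 15154$140411050551
  sorted[9] = 154$14041105055115
  sorted[10] = 4$1404110505511515
  sorted[11] = 4041105055115154$1
  sorted[12] = 41105055115154$140
  sorted[13] = 5055115154$1404110
  sorted[14] = 5115154$1404110505
  sorted[15] = 5154$1404110505511
  sorted[16] = 54$140411050551151
  sorted[17] = 55115154$140411050
sorted[12] = 41105055115154$140

Answer: 41105055115154$140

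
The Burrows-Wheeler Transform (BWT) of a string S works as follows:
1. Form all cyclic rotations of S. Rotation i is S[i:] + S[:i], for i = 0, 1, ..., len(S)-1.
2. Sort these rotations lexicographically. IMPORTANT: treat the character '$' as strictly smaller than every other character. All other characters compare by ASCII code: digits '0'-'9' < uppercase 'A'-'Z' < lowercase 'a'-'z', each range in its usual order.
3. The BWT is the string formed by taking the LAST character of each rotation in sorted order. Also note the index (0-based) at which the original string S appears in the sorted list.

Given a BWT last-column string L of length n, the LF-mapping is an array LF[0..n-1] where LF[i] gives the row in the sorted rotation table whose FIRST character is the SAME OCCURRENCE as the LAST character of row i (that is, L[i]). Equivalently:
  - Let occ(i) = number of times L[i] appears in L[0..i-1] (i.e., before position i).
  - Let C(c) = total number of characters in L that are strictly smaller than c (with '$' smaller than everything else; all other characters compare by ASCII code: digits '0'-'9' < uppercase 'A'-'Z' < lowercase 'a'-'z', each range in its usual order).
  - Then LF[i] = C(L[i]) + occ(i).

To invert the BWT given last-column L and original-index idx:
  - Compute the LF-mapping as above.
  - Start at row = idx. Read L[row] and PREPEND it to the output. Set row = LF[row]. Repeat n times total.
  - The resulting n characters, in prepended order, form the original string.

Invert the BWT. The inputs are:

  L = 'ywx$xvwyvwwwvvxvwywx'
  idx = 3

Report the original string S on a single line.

Answer: vwywwvvxxvxvwwwwxyy$

Derivation:
LF mapping: 17 6 13 0 14 1 7 18 2 8 9 10 3 4 15 5 11 19 12 16
Walk LF starting at row 3, prepending L[row]:
  step 1: row=3, L[3]='$', prepend. Next row=LF[3]=0
  step 2: row=0, L[0]='y', prepend. Next row=LF[0]=17
  step 3: row=17, L[17]='y', prepend. Next row=LF[17]=19
  step 4: row=19, L[19]='x', prepend. Next row=LF[19]=16
  step 5: row=16, L[16]='w', prepend. Next row=LF[16]=11
  step 6: row=11, L[11]='w', prepend. Next row=LF[11]=10
  step 7: row=10, L[10]='w', prepend. Next row=LF[10]=9
  step 8: row=9, L[9]='w', prepend. Next row=LF[9]=8
  step 9: row=8, L[8]='v', prepend. Next row=LF[8]=2
  step 10: row=2, L[2]='x', prepend. Next row=LF[2]=13
  step 11: row=13, L[13]='v', prepend. Next row=LF[13]=4
  step 12: row=4, L[4]='x', prepend. Next row=LF[4]=14
  step 13: row=14, L[14]='x', prepend. Next row=LF[14]=15
  step 14: row=15, L[15]='v', prepend. Next row=LF[15]=5
  step 15: row=5, L[5]='v', prepend. Next row=LF[5]=1
  step 16: row=1, L[1]='w', prepend. Next row=LF[1]=6
  step 17: row=6, L[6]='w', prepend. Next row=LF[6]=7
  step 18: row=7, L[7]='y', prepend. Next row=LF[7]=18
  step 19: row=18, L[18]='w', prepend. Next row=LF[18]=12
  step 20: row=12, L[12]='v', prepend. Next row=LF[12]=3
Reversed output: vwywwvvxxvxvwwwwxyy$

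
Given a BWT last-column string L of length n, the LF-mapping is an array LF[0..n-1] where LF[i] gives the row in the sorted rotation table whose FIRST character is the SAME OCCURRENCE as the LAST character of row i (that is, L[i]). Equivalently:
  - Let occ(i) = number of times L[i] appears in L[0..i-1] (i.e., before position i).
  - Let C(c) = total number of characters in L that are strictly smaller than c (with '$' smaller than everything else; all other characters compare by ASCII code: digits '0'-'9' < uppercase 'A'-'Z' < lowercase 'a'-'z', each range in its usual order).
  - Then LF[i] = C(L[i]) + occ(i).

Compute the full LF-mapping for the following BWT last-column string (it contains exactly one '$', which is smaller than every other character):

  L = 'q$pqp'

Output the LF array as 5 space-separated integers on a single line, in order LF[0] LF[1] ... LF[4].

Char counts: '$':1, 'p':2, 'q':2
C (first-col start): C('$')=0, C('p')=1, C('q')=3
L[0]='q': occ=0, LF[0]=C('q')+0=3+0=3
L[1]='$': occ=0, LF[1]=C('$')+0=0+0=0
L[2]='p': occ=0, LF[2]=C('p')+0=1+0=1
L[3]='q': occ=1, LF[3]=C('q')+1=3+1=4
L[4]='p': occ=1, LF[4]=C('p')+1=1+1=2

Answer: 3 0 1 4 2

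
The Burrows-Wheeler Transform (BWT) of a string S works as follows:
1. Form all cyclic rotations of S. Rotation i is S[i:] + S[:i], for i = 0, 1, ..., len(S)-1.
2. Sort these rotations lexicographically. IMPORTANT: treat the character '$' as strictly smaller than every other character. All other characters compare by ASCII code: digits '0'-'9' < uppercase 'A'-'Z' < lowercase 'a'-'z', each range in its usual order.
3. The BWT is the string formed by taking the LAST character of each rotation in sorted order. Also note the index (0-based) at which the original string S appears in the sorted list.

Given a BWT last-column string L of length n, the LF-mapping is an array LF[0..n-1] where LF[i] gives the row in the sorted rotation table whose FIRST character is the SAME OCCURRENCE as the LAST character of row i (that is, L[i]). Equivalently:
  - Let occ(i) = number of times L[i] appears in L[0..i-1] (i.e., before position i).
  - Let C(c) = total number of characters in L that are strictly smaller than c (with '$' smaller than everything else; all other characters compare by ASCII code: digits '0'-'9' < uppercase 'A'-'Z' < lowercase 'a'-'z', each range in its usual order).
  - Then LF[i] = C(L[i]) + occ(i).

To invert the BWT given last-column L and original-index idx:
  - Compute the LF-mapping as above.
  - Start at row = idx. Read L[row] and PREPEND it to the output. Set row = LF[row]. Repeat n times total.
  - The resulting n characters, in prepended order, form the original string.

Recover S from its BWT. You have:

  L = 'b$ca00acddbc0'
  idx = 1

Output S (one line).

Answer: 0a0dcbcdc0ab$

Derivation:
LF mapping: 6 0 8 4 1 2 5 9 11 12 7 10 3
Walk LF starting at row 1, prepending L[row]:
  step 1: row=1, L[1]='$', prepend. Next row=LF[1]=0
  step 2: row=0, L[0]='b', prepend. Next row=LF[0]=6
  step 3: row=6, L[6]='a', prepend. Next row=LF[6]=5
  step 4: row=5, L[5]='0', prepend. Next row=LF[5]=2
  step 5: row=2, L[2]='c', prepend. Next row=LF[2]=8
  step 6: row=8, L[8]='d', prepend. Next row=LF[8]=11
  step 7: row=11, L[11]='c', prepend. Next row=LF[11]=10
  step 8: row=10, L[10]='b', prepend. Next row=LF[10]=7
  step 9: row=7, L[7]='c', prepend. Next row=LF[7]=9
  step 10: row=9, L[9]='d', prepend. Next row=LF[9]=12
  step 11: row=12, L[12]='0', prepend. Next row=LF[12]=3
  step 12: row=3, L[3]='a', prepend. Next row=LF[3]=4
  step 13: row=4, L[4]='0', prepend. Next row=LF[4]=1
Reversed output: 0a0dcbcdc0ab$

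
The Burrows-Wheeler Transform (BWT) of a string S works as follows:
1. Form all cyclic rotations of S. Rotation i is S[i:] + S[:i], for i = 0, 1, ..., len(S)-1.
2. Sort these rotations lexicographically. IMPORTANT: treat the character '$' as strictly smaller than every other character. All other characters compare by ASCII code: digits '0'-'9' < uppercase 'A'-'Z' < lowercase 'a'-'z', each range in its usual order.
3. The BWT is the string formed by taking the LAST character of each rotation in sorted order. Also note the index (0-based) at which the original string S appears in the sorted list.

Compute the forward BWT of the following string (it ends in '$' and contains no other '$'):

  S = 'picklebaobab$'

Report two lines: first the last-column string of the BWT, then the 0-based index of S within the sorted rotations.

All 13 rotations (rotation i = S[i:]+S[:i]):
  rot[0] = picklebaobab$
  rot[1] = icklebaobab$p
  rot[2] = cklebaobab$pi
  rot[3] = klebaobab$pic
  rot[4] = lebaobab$pick
  rot[5] = ebaobab$pickl
  rot[6] = baobab$pickle
  rot[7] = aobab$pickleb
  rot[8] = obab$pickleba
  rot[9] = bab$picklebao
  rot[10] = ab$picklebaob
  rot[11] = b$picklebaoba
  rot[12] = $picklebaobab
Sorted (with $ < everything):
  sorted[0] = $picklebaobab  (last char: 'b')
  sorted[1] = ab$picklebaob  (last char: 'b')
  sorted[2] = aobab$pickleb  (last char: 'b')
  sorted[3] = b$picklebaoba  (last char: 'a')
  sorted[4] = bab$picklebao  (last char: 'o')
  sorted[5] = baobab$pickle  (last char: 'e')
  sorted[6] = cklebaobab$pi  (last char: 'i')
  sorted[7] = ebaobab$pickl  (last char: 'l')
  sorted[8] = icklebaobab$p  (last char: 'p')
  sorted[9] = klebaobab$pic  (last char: 'c')
  sorted[10] = lebaobab$pick  (last char: 'k')
  sorted[11] = obab$pickleba  (last char: 'a')
  sorted[12] = picklebaobab$  (last char: '$')
Last column: bbbaoeilpcka$
Original string S is at sorted index 12

Answer: bbbaoeilpcka$
12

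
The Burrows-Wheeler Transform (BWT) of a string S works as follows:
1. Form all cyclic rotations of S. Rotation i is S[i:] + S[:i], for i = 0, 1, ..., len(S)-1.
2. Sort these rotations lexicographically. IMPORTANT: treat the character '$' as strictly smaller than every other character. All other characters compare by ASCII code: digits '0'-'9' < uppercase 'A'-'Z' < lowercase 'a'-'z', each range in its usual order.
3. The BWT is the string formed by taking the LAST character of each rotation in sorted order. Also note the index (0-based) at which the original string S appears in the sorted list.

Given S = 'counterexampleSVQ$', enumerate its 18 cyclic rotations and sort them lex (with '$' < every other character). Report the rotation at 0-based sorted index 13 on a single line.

Answer: pleSVQ$counterexam

Derivation:
All 18 rotations (rotation i = S[i:]+S[:i]):
  rot[0] = counterexampleSVQ$
  rot[1] = ounterexampleSVQ$c
  rot[2] = unterexampleSVQ$co
  rot[3] = nterexampleSVQ$cou
  rot[4] = terexampleSVQ$coun
  rot[5] = erexampleSVQ$count
  rot[6] = rexampleSVQ$counte
  rot[7] = exampleSVQ$counter
  rot[8] = xampleSVQ$countere
  rot[9] = ampleSVQ$counterex
  rot[10] = mpleSVQ$counterexa
  rot[11] = pleSVQ$counterexam
  rot[12] = leSVQ$counterexamp
  rot[13] = eSVQ$counterexampl
  rot[14] = SVQ$counterexample
  rot[15] = VQ$counterexampleS
  rot[16] = Q$counterexampleSV
  rot[17] = $counterexampleSVQ
Sorted (with $ < everything):
  sorted[0] = $counterexampleSVQ
  sorted[1] = Q$counterexampleSV
  sorted[2] = SVQ$counterexample
  sorted[3] = VQ$counterexampleS
  sorted[4] = ampleSVQ$counterex
  sorted[5] = counterexampleSVQ$
  sorted[6] = eSVQ$counterexampl
  sorted[7] = erexampleSVQ$count
  sorted[8] = exampleSVQ$counter
  sorted[9] = leSVQ$counterexamp
  sorted[10] = mpleSVQ$counterexa
  sorted[11] = nterexampleSVQ$cou
  sorted[12] = ounterexampleSVQ$c
  sorted[13] = pleSVQ$counterexam
  sorted[14] = rexampleSVQ$counte
  sorted[15] = terexampleSVQ$coun
  sorted[16] = unterexampleSVQ$co
  sorted[17] = xampleSVQ$countere
sorted[13] = pleSVQ$counterexam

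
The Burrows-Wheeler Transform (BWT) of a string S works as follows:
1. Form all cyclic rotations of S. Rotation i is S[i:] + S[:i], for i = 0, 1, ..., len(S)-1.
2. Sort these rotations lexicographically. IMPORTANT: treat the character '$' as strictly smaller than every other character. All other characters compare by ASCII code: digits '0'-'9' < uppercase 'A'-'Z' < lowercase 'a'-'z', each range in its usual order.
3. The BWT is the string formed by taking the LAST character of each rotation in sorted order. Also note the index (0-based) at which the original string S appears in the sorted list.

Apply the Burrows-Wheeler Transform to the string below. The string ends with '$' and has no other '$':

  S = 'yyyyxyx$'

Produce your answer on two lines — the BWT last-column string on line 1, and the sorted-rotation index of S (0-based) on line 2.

Answer: xyyxyyy$
7

Derivation:
All 8 rotations (rotation i = S[i:]+S[:i]):
  rot[0] = yyyyxyx$
  rot[1] = yyyxyx$y
  rot[2] = yyxyx$yy
  rot[3] = yxyx$yyy
  rot[4] = xyx$yyyy
  rot[5] = yx$yyyyx
  rot[6] = x$yyyyxy
  rot[7] = $yyyyxyx
Sorted (with $ < everything):
  sorted[0] = $yyyyxyx  (last char: 'x')
  sorted[1] = x$yyyyxy  (last char: 'y')
  sorted[2] = xyx$yyyy  (last char: 'y')
  sorted[3] = yx$yyyyx  (last char: 'x')
  sorted[4] = yxyx$yyy  (last char: 'y')
  sorted[5] = yyxyx$yy  (last char: 'y')
  sorted[6] = yyyxyx$y  (last char: 'y')
  sorted[7] = yyyyxyx$  (last char: '$')
Last column: xyyxyyy$
Original string S is at sorted index 7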